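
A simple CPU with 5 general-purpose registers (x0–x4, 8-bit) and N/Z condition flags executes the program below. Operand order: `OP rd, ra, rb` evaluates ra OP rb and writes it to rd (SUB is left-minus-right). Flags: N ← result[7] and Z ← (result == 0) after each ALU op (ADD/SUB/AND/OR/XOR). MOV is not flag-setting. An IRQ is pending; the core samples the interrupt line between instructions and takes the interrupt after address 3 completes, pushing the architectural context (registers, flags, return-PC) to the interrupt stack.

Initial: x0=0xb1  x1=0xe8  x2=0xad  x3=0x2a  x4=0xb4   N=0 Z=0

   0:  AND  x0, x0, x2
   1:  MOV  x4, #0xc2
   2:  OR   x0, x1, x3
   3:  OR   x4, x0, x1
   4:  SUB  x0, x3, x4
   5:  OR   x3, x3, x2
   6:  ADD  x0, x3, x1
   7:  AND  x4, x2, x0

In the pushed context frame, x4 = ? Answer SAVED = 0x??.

after  0: x0=0xa1 x1=0xe8 x2=0xad x3=0x2a x4=0xb4  N=1 Z=0
after  1: x0=0xa1 x1=0xe8 x2=0xad x3=0x2a x4=0xc2  N=1 Z=0
after  2: x0=0xea x1=0xe8 x2=0xad x3=0x2a x4=0xc2  N=1 Z=0
after  3: x0=0xea x1=0xe8 x2=0xad x3=0x2a x4=0xea  N=1 Z=0
-- IRQ taken; context saved, return-PC = 4 --

SAVED = 0xea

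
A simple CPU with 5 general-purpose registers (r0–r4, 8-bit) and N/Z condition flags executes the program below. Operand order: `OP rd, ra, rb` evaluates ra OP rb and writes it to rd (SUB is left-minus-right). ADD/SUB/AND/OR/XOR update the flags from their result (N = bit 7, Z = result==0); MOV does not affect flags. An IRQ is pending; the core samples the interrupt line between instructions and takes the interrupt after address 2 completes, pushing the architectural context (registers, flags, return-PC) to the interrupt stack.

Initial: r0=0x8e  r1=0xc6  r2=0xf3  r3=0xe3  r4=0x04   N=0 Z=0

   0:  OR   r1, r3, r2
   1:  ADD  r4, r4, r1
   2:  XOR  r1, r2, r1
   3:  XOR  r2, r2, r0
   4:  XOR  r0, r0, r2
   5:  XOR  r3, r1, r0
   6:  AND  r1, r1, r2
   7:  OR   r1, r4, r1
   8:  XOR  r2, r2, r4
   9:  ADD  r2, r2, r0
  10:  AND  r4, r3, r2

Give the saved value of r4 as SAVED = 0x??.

SAVED = 0xf7

after  0: r0=0x8e r1=0xf3 r2=0xf3 r3=0xe3 r4=0x04  N=1 Z=0
after  1: r0=0x8e r1=0xf3 r2=0xf3 r3=0xe3 r4=0xf7  N=1 Z=0
after  2: r0=0x8e r1=0x00 r2=0xf3 r3=0xe3 r4=0xf7  N=0 Z=1
-- IRQ taken; context saved, return-PC = 3 --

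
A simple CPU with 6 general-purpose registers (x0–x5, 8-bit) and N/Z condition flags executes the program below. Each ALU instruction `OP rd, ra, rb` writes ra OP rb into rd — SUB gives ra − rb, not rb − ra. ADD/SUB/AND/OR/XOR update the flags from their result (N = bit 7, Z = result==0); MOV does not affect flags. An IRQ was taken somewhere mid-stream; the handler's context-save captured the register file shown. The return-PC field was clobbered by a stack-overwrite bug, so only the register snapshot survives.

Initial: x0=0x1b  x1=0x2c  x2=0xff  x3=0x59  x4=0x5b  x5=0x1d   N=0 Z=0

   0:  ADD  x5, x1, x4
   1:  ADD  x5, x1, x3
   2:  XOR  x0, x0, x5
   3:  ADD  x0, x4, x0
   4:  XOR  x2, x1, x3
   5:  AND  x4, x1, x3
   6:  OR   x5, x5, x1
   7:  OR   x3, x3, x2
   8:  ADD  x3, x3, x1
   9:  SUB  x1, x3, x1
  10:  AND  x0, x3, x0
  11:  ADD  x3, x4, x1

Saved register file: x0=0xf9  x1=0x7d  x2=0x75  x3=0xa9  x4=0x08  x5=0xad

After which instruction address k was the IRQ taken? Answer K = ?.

K = 9

after  0: x0=0x1b x1=0x2c x2=0xff x3=0x59 x4=0x5b x5=0x87  N=1 Z=0
after  1: x0=0x1b x1=0x2c x2=0xff x3=0x59 x4=0x5b x5=0x85  N=1 Z=0
after  2: x0=0x9e x1=0x2c x2=0xff x3=0x59 x4=0x5b x5=0x85  N=1 Z=0
after  3: x0=0xf9 x1=0x2c x2=0xff x3=0x59 x4=0x5b x5=0x85  N=1 Z=0
after  4: x0=0xf9 x1=0x2c x2=0x75 x3=0x59 x4=0x5b x5=0x85  N=0 Z=0
after  5: x0=0xf9 x1=0x2c x2=0x75 x3=0x59 x4=0x08 x5=0x85  N=0 Z=0
after  6: x0=0xf9 x1=0x2c x2=0x75 x3=0x59 x4=0x08 x5=0xad  N=1 Z=0
after  7: x0=0xf9 x1=0x2c x2=0x75 x3=0x7d x4=0x08 x5=0xad  N=0 Z=0
after  8: x0=0xf9 x1=0x2c x2=0x75 x3=0xa9 x4=0x08 x5=0xad  N=1 Z=0
after  9: x0=0xf9 x1=0x7d x2=0x75 x3=0xa9 x4=0x08 x5=0xad  N=0 Z=0
-- IRQ taken; context saved, return-PC = 10 --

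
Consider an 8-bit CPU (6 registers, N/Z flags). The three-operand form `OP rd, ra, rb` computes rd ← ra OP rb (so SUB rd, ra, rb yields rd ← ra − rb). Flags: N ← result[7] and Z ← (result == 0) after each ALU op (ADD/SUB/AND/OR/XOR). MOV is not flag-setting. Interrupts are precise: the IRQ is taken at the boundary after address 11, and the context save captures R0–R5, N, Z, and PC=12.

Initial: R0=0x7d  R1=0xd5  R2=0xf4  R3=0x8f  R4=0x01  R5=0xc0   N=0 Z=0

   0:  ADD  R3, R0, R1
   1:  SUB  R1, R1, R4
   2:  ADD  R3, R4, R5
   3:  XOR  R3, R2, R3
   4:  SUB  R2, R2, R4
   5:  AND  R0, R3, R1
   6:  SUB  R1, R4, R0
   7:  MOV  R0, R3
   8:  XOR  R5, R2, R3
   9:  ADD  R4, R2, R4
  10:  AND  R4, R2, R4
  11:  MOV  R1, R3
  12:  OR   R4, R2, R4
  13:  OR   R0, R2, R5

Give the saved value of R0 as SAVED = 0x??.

SAVED = 0x35

after  0: R0=0x7d R1=0xd5 R2=0xf4 R3=0x52 R4=0x01 R5=0xc0  N=0 Z=0
after  1: R0=0x7d R1=0xd4 R2=0xf4 R3=0x52 R4=0x01 R5=0xc0  N=1 Z=0
after  2: R0=0x7d R1=0xd4 R2=0xf4 R3=0xc1 R4=0x01 R5=0xc0  N=1 Z=0
after  3: R0=0x7d R1=0xd4 R2=0xf4 R3=0x35 R4=0x01 R5=0xc0  N=0 Z=0
after  4: R0=0x7d R1=0xd4 R2=0xf3 R3=0x35 R4=0x01 R5=0xc0  N=1 Z=0
after  5: R0=0x14 R1=0xd4 R2=0xf3 R3=0x35 R4=0x01 R5=0xc0  N=0 Z=0
after  6: R0=0x14 R1=0xed R2=0xf3 R3=0x35 R4=0x01 R5=0xc0  N=1 Z=0
after  7: R0=0x35 R1=0xed R2=0xf3 R3=0x35 R4=0x01 R5=0xc0  N=1 Z=0
after  8: R0=0x35 R1=0xed R2=0xf3 R3=0x35 R4=0x01 R5=0xc6  N=1 Z=0
after  9: R0=0x35 R1=0xed R2=0xf3 R3=0x35 R4=0xf4 R5=0xc6  N=1 Z=0
after 10: R0=0x35 R1=0xed R2=0xf3 R3=0x35 R4=0xf0 R5=0xc6  N=1 Z=0
after 11: R0=0x35 R1=0x35 R2=0xf3 R3=0x35 R4=0xf0 R5=0xc6  N=1 Z=0
-- IRQ taken; context saved, return-PC = 12 --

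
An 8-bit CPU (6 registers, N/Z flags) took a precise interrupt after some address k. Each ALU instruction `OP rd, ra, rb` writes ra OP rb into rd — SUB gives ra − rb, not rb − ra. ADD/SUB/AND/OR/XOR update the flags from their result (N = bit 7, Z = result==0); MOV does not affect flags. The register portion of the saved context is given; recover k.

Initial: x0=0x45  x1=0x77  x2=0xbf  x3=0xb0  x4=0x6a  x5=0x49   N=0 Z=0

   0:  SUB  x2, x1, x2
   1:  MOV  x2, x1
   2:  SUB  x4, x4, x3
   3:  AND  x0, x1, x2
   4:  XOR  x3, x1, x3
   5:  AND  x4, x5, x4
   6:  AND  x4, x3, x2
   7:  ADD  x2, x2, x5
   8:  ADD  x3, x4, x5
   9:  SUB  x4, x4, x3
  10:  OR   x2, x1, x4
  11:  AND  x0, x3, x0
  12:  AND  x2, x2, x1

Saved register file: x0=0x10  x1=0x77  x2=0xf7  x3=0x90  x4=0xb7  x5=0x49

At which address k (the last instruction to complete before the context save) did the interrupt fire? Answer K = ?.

after  0: x0=0x45 x1=0x77 x2=0xb8 x3=0xb0 x4=0x6a x5=0x49  N=1 Z=0
after  1: x0=0x45 x1=0x77 x2=0x77 x3=0xb0 x4=0x6a x5=0x49  N=1 Z=0
after  2: x0=0x45 x1=0x77 x2=0x77 x3=0xb0 x4=0xba x5=0x49  N=1 Z=0
after  3: x0=0x77 x1=0x77 x2=0x77 x3=0xb0 x4=0xba x5=0x49  N=0 Z=0
after  4: x0=0x77 x1=0x77 x2=0x77 x3=0xc7 x4=0xba x5=0x49  N=1 Z=0
after  5: x0=0x77 x1=0x77 x2=0x77 x3=0xc7 x4=0x08 x5=0x49  N=0 Z=0
after  6: x0=0x77 x1=0x77 x2=0x77 x3=0xc7 x4=0x47 x5=0x49  N=0 Z=0
after  7: x0=0x77 x1=0x77 x2=0xc0 x3=0xc7 x4=0x47 x5=0x49  N=1 Z=0
after  8: x0=0x77 x1=0x77 x2=0xc0 x3=0x90 x4=0x47 x5=0x49  N=1 Z=0
after  9: x0=0x77 x1=0x77 x2=0xc0 x3=0x90 x4=0xb7 x5=0x49  N=1 Z=0
after 10: x0=0x77 x1=0x77 x2=0xf7 x3=0x90 x4=0xb7 x5=0x49  N=1 Z=0
after 11: x0=0x10 x1=0x77 x2=0xf7 x3=0x90 x4=0xb7 x5=0x49  N=0 Z=0
-- IRQ taken; context saved, return-PC = 12 --

K = 11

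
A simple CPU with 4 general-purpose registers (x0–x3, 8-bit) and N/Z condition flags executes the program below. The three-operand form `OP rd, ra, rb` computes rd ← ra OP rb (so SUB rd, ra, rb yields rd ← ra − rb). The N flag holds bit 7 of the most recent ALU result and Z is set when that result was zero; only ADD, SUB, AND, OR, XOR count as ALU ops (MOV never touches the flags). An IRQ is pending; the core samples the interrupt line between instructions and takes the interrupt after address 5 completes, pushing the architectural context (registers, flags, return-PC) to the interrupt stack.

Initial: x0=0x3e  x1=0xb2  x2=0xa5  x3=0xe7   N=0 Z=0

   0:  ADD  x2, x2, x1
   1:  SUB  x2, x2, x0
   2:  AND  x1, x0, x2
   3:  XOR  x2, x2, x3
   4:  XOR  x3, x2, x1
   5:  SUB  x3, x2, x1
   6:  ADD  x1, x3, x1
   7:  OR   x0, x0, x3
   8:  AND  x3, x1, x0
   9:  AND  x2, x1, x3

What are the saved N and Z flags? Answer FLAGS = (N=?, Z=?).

FLAGS = (N=1, Z=0)

after  0: x0=0x3e x1=0xb2 x2=0x57 x3=0xe7  N=0 Z=0
after  1: x0=0x3e x1=0xb2 x2=0x19 x3=0xe7  N=0 Z=0
after  2: x0=0x3e x1=0x18 x2=0x19 x3=0xe7  N=0 Z=0
after  3: x0=0x3e x1=0x18 x2=0xfe x3=0xe7  N=1 Z=0
after  4: x0=0x3e x1=0x18 x2=0xfe x3=0xe6  N=1 Z=0
after  5: x0=0x3e x1=0x18 x2=0xfe x3=0xe6  N=1 Z=0
-- IRQ taken; context saved, return-PC = 6 --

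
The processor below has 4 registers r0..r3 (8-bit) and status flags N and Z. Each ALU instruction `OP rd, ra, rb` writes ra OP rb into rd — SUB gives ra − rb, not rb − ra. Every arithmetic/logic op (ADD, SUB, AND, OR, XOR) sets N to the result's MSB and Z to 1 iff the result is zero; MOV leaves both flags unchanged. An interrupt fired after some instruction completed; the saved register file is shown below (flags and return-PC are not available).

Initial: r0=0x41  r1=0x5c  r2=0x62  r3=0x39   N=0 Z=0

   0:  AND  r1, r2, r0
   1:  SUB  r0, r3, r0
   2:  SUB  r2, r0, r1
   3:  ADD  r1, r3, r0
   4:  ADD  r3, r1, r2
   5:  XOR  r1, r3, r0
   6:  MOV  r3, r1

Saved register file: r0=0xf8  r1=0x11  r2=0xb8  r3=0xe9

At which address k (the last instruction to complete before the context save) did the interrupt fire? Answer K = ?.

after  0: r0=0x41 r1=0x40 r2=0x62 r3=0x39  N=0 Z=0
after  1: r0=0xf8 r1=0x40 r2=0x62 r3=0x39  N=1 Z=0
after  2: r0=0xf8 r1=0x40 r2=0xb8 r3=0x39  N=1 Z=0
after  3: r0=0xf8 r1=0x31 r2=0xb8 r3=0x39  N=0 Z=0
after  4: r0=0xf8 r1=0x31 r2=0xb8 r3=0xe9  N=1 Z=0
after  5: r0=0xf8 r1=0x11 r2=0xb8 r3=0xe9  N=0 Z=0
-- IRQ taken; context saved, return-PC = 6 --

K = 5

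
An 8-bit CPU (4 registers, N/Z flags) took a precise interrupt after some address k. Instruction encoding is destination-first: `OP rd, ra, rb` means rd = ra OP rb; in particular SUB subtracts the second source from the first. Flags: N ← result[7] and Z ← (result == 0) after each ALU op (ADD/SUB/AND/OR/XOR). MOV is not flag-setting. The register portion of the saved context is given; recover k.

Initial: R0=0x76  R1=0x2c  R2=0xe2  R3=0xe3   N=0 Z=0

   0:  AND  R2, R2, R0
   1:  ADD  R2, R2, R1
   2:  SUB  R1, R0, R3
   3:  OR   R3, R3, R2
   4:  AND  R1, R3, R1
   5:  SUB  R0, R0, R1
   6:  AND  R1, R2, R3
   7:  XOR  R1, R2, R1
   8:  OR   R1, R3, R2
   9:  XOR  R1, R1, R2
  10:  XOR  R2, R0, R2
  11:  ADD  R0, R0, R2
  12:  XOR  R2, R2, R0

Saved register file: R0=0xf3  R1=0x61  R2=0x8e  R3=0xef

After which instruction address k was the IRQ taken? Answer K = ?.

K = 9

after  0: R0=0x76 R1=0x2c R2=0x62 R3=0xe3  N=0 Z=0
after  1: R0=0x76 R1=0x2c R2=0x8e R3=0xe3  N=1 Z=0
after  2: R0=0x76 R1=0x93 R2=0x8e R3=0xe3  N=1 Z=0
after  3: R0=0x76 R1=0x93 R2=0x8e R3=0xef  N=1 Z=0
after  4: R0=0x76 R1=0x83 R2=0x8e R3=0xef  N=1 Z=0
after  5: R0=0xf3 R1=0x83 R2=0x8e R3=0xef  N=1 Z=0
after  6: R0=0xf3 R1=0x8e R2=0x8e R3=0xef  N=1 Z=0
after  7: R0=0xf3 R1=0x00 R2=0x8e R3=0xef  N=0 Z=1
after  8: R0=0xf3 R1=0xef R2=0x8e R3=0xef  N=1 Z=0
after  9: R0=0xf3 R1=0x61 R2=0x8e R3=0xef  N=0 Z=0
-- IRQ taken; context saved, return-PC = 10 --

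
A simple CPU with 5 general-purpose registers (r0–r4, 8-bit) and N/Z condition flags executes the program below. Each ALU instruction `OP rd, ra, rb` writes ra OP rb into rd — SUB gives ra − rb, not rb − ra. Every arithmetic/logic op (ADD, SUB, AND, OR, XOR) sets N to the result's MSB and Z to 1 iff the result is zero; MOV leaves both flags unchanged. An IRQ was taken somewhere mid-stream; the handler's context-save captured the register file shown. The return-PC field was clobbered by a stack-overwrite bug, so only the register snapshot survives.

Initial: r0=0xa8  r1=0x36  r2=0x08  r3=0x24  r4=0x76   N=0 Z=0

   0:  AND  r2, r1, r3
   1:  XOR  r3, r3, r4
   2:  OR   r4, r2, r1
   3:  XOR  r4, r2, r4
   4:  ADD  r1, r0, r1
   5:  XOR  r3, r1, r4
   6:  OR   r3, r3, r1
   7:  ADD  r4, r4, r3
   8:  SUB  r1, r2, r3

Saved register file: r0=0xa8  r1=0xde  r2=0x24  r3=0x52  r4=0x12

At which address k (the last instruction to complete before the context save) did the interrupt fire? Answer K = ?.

after  0: r0=0xa8 r1=0x36 r2=0x24 r3=0x24 r4=0x76  N=0 Z=0
after  1: r0=0xa8 r1=0x36 r2=0x24 r3=0x52 r4=0x76  N=0 Z=0
after  2: r0=0xa8 r1=0x36 r2=0x24 r3=0x52 r4=0x36  N=0 Z=0
after  3: r0=0xa8 r1=0x36 r2=0x24 r3=0x52 r4=0x12  N=0 Z=0
after  4: r0=0xa8 r1=0xde r2=0x24 r3=0x52 r4=0x12  N=1 Z=0
-- IRQ taken; context saved, return-PC = 5 --

K = 4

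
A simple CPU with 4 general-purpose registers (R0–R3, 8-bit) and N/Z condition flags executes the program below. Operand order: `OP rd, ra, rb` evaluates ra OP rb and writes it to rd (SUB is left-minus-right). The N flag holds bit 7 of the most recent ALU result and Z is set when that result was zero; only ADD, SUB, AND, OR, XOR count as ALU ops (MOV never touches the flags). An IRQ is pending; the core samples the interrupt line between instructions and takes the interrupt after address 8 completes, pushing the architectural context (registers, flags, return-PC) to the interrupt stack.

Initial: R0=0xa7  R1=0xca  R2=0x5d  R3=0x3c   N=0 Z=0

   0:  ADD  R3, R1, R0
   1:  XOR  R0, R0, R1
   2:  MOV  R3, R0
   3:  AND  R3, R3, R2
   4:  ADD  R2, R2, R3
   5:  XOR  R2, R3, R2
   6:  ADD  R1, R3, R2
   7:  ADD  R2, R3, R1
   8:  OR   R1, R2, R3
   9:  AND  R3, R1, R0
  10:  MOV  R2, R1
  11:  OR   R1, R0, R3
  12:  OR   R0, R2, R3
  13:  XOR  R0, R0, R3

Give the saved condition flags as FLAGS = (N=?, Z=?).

FLAGS = (N=1, Z=0)

after  0: R0=0xa7 R1=0xca R2=0x5d R3=0x71  N=0 Z=0
after  1: R0=0x6d R1=0xca R2=0x5d R3=0x71  N=0 Z=0
after  2: R0=0x6d R1=0xca R2=0x5d R3=0x6d  N=0 Z=0
after  3: R0=0x6d R1=0xca R2=0x5d R3=0x4d  N=0 Z=0
after  4: R0=0x6d R1=0xca R2=0xaa R3=0x4d  N=1 Z=0
after  5: R0=0x6d R1=0xca R2=0xe7 R3=0x4d  N=1 Z=0
after  6: R0=0x6d R1=0x34 R2=0xe7 R3=0x4d  N=0 Z=0
after  7: R0=0x6d R1=0x34 R2=0x81 R3=0x4d  N=1 Z=0
after  8: R0=0x6d R1=0xcd R2=0x81 R3=0x4d  N=1 Z=0
-- IRQ taken; context saved, return-PC = 9 --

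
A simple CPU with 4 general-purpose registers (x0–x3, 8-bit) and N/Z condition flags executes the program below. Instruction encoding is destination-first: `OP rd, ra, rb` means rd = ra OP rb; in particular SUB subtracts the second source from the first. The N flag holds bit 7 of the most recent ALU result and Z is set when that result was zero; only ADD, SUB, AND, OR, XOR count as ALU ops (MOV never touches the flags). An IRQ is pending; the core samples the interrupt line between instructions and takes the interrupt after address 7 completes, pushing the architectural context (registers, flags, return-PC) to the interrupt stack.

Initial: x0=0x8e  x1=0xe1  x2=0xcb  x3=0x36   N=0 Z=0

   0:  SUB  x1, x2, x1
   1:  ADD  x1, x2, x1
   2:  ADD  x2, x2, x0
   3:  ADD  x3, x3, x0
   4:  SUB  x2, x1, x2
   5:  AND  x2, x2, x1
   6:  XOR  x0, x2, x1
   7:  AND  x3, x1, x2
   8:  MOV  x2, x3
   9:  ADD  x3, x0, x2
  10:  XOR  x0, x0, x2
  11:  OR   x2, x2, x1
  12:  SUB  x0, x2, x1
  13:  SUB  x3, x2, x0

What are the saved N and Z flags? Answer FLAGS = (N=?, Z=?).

after  0: x0=0x8e x1=0xea x2=0xcb x3=0x36  N=1 Z=0
after  1: x0=0x8e x1=0xb5 x2=0xcb x3=0x36  N=1 Z=0
after  2: x0=0x8e x1=0xb5 x2=0x59 x3=0x36  N=0 Z=0
after  3: x0=0x8e x1=0xb5 x2=0x59 x3=0xc4  N=1 Z=0
after  4: x0=0x8e x1=0xb5 x2=0x5c x3=0xc4  N=0 Z=0
after  5: x0=0x8e x1=0xb5 x2=0x14 x3=0xc4  N=0 Z=0
after  6: x0=0xa1 x1=0xb5 x2=0x14 x3=0xc4  N=1 Z=0
after  7: x0=0xa1 x1=0xb5 x2=0x14 x3=0x14  N=0 Z=0
-- IRQ taken; context saved, return-PC = 8 --

FLAGS = (N=0, Z=0)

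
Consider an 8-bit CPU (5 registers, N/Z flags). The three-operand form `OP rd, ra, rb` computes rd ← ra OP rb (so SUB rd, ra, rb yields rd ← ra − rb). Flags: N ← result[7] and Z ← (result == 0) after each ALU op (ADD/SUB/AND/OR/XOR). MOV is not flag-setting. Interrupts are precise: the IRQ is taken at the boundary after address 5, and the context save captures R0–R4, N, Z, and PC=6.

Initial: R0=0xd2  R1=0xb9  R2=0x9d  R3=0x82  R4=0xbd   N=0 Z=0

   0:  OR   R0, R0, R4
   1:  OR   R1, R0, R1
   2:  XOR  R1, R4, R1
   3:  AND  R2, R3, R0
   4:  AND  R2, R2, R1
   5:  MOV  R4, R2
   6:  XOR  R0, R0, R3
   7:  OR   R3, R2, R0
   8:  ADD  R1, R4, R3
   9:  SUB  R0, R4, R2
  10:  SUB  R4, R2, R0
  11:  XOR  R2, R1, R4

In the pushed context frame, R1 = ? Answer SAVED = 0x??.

SAVED = 0x42

after  0: R0=0xff R1=0xb9 R2=0x9d R3=0x82 R4=0xbd  N=1 Z=0
after  1: R0=0xff R1=0xff R2=0x9d R3=0x82 R4=0xbd  N=1 Z=0
after  2: R0=0xff R1=0x42 R2=0x9d R3=0x82 R4=0xbd  N=0 Z=0
after  3: R0=0xff R1=0x42 R2=0x82 R3=0x82 R4=0xbd  N=1 Z=0
after  4: R0=0xff R1=0x42 R2=0x02 R3=0x82 R4=0xbd  N=0 Z=0
after  5: R0=0xff R1=0x42 R2=0x02 R3=0x82 R4=0x02  N=0 Z=0
-- IRQ taken; context saved, return-PC = 6 --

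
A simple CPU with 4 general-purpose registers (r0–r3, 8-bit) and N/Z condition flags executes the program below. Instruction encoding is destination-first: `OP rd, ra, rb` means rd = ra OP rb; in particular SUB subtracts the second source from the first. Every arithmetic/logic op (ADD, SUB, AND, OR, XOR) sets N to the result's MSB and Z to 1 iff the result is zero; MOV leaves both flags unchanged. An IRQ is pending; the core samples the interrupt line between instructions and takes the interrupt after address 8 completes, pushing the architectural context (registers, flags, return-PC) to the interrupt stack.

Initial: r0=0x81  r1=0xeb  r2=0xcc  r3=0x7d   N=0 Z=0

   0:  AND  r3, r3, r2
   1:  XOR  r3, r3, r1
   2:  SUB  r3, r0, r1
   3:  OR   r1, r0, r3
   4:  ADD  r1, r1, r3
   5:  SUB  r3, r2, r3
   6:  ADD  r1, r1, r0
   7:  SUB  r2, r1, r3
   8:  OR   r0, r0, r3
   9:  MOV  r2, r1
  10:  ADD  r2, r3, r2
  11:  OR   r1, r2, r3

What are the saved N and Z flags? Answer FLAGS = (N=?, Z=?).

FLAGS = (N=1, Z=0)

after  0: r0=0x81 r1=0xeb r2=0xcc r3=0x4c  N=0 Z=0
after  1: r0=0x81 r1=0xeb r2=0xcc r3=0xa7  N=1 Z=0
after  2: r0=0x81 r1=0xeb r2=0xcc r3=0x96  N=1 Z=0
after  3: r0=0x81 r1=0x97 r2=0xcc r3=0x96  N=1 Z=0
after  4: r0=0x81 r1=0x2d r2=0xcc r3=0x96  N=0 Z=0
after  5: r0=0x81 r1=0x2d r2=0xcc r3=0x36  N=0 Z=0
after  6: r0=0x81 r1=0xae r2=0xcc r3=0x36  N=1 Z=0
after  7: r0=0x81 r1=0xae r2=0x78 r3=0x36  N=0 Z=0
after  8: r0=0xb7 r1=0xae r2=0x78 r3=0x36  N=1 Z=0
-- IRQ taken; context saved, return-PC = 9 --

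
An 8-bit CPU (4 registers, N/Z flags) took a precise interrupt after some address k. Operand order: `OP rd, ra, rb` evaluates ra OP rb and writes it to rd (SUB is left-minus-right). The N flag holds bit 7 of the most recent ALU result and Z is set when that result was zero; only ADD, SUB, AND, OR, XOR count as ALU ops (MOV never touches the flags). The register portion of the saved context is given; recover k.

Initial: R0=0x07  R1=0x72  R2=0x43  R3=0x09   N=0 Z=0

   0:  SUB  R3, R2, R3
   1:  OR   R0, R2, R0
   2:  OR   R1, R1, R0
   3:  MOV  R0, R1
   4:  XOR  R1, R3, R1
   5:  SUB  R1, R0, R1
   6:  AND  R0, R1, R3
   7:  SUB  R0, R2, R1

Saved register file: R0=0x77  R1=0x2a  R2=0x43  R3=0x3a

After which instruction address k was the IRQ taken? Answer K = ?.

K = 5

after  0: R0=0x07 R1=0x72 R2=0x43 R3=0x3a  N=0 Z=0
after  1: R0=0x47 R1=0x72 R2=0x43 R3=0x3a  N=0 Z=0
after  2: R0=0x47 R1=0x77 R2=0x43 R3=0x3a  N=0 Z=0
after  3: R0=0x77 R1=0x77 R2=0x43 R3=0x3a  N=0 Z=0
after  4: R0=0x77 R1=0x4d R2=0x43 R3=0x3a  N=0 Z=0
after  5: R0=0x77 R1=0x2a R2=0x43 R3=0x3a  N=0 Z=0
-- IRQ taken; context saved, return-PC = 6 --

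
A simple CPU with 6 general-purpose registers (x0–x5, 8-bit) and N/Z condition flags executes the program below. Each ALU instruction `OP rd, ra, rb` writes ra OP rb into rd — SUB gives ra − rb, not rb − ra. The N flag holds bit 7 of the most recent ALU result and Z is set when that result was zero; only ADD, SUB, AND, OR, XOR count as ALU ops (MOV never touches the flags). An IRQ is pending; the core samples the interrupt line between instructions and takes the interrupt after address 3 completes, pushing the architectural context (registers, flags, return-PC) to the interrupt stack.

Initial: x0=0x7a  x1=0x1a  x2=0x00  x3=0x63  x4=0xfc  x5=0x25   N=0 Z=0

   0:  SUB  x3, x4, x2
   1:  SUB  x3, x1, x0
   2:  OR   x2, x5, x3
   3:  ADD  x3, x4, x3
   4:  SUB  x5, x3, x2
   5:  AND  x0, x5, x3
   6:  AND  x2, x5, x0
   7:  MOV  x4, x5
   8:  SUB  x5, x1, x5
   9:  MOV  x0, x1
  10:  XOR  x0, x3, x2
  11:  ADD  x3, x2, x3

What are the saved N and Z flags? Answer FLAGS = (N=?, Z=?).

after  0: x0=0x7a x1=0x1a x2=0x00 x3=0xfc x4=0xfc x5=0x25  N=1 Z=0
after  1: x0=0x7a x1=0x1a x2=0x00 x3=0xa0 x4=0xfc x5=0x25  N=1 Z=0
after  2: x0=0x7a x1=0x1a x2=0xa5 x3=0xa0 x4=0xfc x5=0x25  N=1 Z=0
after  3: x0=0x7a x1=0x1a x2=0xa5 x3=0x9c x4=0xfc x5=0x25  N=1 Z=0
-- IRQ taken; context saved, return-PC = 4 --

FLAGS = (N=1, Z=0)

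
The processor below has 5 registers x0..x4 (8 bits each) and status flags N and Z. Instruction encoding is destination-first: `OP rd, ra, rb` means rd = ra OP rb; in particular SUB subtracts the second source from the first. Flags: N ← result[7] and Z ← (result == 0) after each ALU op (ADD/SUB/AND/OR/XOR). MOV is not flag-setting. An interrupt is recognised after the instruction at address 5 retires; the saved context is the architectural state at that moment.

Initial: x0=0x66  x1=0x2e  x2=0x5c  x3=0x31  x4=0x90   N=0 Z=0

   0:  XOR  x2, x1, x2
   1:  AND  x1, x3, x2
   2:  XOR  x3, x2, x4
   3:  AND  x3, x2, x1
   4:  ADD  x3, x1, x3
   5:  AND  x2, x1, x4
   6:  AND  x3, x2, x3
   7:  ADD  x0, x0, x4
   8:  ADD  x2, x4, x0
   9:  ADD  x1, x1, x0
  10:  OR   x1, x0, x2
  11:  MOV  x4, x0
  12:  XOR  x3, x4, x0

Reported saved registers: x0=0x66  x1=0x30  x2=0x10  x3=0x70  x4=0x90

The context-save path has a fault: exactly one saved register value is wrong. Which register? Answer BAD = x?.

after  0: x0=0x66 x1=0x2e x2=0x72 x3=0x31 x4=0x90  N=0 Z=0
after  1: x0=0x66 x1=0x30 x2=0x72 x3=0x31 x4=0x90  N=0 Z=0
after  2: x0=0x66 x1=0x30 x2=0x72 x3=0xe2 x4=0x90  N=1 Z=0
after  3: x0=0x66 x1=0x30 x2=0x72 x3=0x30 x4=0x90  N=0 Z=0
after  4: x0=0x66 x1=0x30 x2=0x72 x3=0x60 x4=0x90  N=0 Z=0
after  5: x0=0x66 x1=0x30 x2=0x10 x3=0x60 x4=0x90  N=0 Z=0
-- IRQ taken; context saved, return-PC = 6 --
mismatch: x3: reported 0x70 vs actual 0x60

BAD = x3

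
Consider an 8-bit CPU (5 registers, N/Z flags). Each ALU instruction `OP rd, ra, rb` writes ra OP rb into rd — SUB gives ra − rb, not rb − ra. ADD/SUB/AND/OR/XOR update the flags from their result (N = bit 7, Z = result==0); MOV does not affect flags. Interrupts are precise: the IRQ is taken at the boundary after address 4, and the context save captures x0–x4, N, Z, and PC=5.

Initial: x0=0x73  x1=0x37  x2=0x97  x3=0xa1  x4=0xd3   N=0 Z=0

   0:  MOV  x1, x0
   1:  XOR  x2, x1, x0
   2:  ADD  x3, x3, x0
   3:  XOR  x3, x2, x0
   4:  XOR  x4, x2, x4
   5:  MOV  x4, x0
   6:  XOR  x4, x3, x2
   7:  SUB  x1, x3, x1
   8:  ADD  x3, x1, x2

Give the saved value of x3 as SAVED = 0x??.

after  0: x0=0x73 x1=0x73 x2=0x97 x3=0xa1 x4=0xd3  N=0 Z=0
after  1: x0=0x73 x1=0x73 x2=0x00 x3=0xa1 x4=0xd3  N=0 Z=1
after  2: x0=0x73 x1=0x73 x2=0x00 x3=0x14 x4=0xd3  N=0 Z=0
after  3: x0=0x73 x1=0x73 x2=0x00 x3=0x73 x4=0xd3  N=0 Z=0
after  4: x0=0x73 x1=0x73 x2=0x00 x3=0x73 x4=0xd3  N=1 Z=0
-- IRQ taken; context saved, return-PC = 5 --

SAVED = 0x73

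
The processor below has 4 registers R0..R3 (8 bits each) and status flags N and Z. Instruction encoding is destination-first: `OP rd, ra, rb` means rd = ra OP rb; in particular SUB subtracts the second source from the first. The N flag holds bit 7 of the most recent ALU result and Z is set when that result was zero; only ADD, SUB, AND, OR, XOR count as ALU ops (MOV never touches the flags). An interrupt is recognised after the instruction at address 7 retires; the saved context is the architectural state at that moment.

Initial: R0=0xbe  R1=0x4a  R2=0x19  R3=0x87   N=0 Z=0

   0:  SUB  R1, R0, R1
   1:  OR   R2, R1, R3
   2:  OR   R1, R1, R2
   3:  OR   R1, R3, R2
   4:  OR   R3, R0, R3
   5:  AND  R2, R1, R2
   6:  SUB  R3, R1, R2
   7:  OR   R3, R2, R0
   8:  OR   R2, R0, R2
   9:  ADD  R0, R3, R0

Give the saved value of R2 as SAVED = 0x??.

SAVED = 0xf7

after  0: R0=0xbe R1=0x74 R2=0x19 R3=0x87  N=0 Z=0
after  1: R0=0xbe R1=0x74 R2=0xf7 R3=0x87  N=1 Z=0
after  2: R0=0xbe R1=0xf7 R2=0xf7 R3=0x87  N=1 Z=0
after  3: R0=0xbe R1=0xf7 R2=0xf7 R3=0x87  N=1 Z=0
after  4: R0=0xbe R1=0xf7 R2=0xf7 R3=0xbf  N=1 Z=0
after  5: R0=0xbe R1=0xf7 R2=0xf7 R3=0xbf  N=1 Z=0
after  6: R0=0xbe R1=0xf7 R2=0xf7 R3=0x00  N=0 Z=1
after  7: R0=0xbe R1=0xf7 R2=0xf7 R3=0xff  N=1 Z=0
-- IRQ taken; context saved, return-PC = 8 --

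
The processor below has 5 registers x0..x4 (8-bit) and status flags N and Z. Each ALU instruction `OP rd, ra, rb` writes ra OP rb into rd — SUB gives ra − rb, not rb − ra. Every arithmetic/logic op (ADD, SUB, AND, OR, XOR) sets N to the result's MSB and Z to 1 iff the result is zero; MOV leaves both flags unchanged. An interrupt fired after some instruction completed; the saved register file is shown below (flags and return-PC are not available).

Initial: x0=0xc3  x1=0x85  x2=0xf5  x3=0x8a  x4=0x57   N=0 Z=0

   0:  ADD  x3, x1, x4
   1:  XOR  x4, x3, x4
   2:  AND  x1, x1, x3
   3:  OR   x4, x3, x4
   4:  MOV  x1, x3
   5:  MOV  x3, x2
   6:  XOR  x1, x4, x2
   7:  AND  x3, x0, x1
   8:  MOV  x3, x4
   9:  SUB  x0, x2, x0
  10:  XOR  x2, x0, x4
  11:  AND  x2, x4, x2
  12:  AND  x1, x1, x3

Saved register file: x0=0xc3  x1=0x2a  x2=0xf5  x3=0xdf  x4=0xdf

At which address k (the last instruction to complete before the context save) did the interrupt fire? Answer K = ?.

after  0: x0=0xc3 x1=0x85 x2=0xf5 x3=0xdc x4=0x57  N=1 Z=0
after  1: x0=0xc3 x1=0x85 x2=0xf5 x3=0xdc x4=0x8b  N=1 Z=0
after  2: x0=0xc3 x1=0x84 x2=0xf5 x3=0xdc x4=0x8b  N=1 Z=0
after  3: x0=0xc3 x1=0x84 x2=0xf5 x3=0xdc x4=0xdf  N=1 Z=0
after  4: x0=0xc3 x1=0xdc x2=0xf5 x3=0xdc x4=0xdf  N=1 Z=0
after  5: x0=0xc3 x1=0xdc x2=0xf5 x3=0xf5 x4=0xdf  N=1 Z=0
after  6: x0=0xc3 x1=0x2a x2=0xf5 x3=0xf5 x4=0xdf  N=0 Z=0
after  7: x0=0xc3 x1=0x2a x2=0xf5 x3=0x02 x4=0xdf  N=0 Z=0
after  8: x0=0xc3 x1=0x2a x2=0xf5 x3=0xdf x4=0xdf  N=0 Z=0
-- IRQ taken; context saved, return-PC = 9 --

K = 8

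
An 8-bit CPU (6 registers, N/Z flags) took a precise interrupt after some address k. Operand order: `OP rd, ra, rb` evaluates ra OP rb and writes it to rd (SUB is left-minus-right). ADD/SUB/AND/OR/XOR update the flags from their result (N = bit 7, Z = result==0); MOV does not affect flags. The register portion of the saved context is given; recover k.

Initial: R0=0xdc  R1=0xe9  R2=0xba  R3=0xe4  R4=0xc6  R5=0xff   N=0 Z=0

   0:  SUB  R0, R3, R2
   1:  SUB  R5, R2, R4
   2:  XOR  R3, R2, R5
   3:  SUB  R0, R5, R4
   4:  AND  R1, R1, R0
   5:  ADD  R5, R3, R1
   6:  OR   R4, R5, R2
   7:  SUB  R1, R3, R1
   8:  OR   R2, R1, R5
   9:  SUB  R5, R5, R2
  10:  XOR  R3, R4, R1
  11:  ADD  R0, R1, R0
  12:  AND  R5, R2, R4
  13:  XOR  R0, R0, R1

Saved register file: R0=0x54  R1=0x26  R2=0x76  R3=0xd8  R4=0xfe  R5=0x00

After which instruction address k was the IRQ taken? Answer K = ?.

after  0: R0=0x2a R1=0xe9 R2=0xba R3=0xe4 R4=0xc6 R5=0xff  N=0 Z=0
after  1: R0=0x2a R1=0xe9 R2=0xba R3=0xe4 R4=0xc6 R5=0xf4  N=1 Z=0
after  2: R0=0x2a R1=0xe9 R2=0xba R3=0x4e R4=0xc6 R5=0xf4  N=0 Z=0
after  3: R0=0x2e R1=0xe9 R2=0xba R3=0x4e R4=0xc6 R5=0xf4  N=0 Z=0
after  4: R0=0x2e R1=0x28 R2=0xba R3=0x4e R4=0xc6 R5=0xf4  N=0 Z=0
after  5: R0=0x2e R1=0x28 R2=0xba R3=0x4e R4=0xc6 R5=0x76  N=0 Z=0
after  6: R0=0x2e R1=0x28 R2=0xba R3=0x4e R4=0xfe R5=0x76  N=1 Z=0
after  7: R0=0x2e R1=0x26 R2=0xba R3=0x4e R4=0xfe R5=0x76  N=0 Z=0
after  8: R0=0x2e R1=0x26 R2=0x76 R3=0x4e R4=0xfe R5=0x76  N=0 Z=0
after  9: R0=0x2e R1=0x26 R2=0x76 R3=0x4e R4=0xfe R5=0x00  N=0 Z=1
after 10: R0=0x2e R1=0x26 R2=0x76 R3=0xd8 R4=0xfe R5=0x00  N=1 Z=0
after 11: R0=0x54 R1=0x26 R2=0x76 R3=0xd8 R4=0xfe R5=0x00  N=0 Z=0
-- IRQ taken; context saved, return-PC = 12 --

K = 11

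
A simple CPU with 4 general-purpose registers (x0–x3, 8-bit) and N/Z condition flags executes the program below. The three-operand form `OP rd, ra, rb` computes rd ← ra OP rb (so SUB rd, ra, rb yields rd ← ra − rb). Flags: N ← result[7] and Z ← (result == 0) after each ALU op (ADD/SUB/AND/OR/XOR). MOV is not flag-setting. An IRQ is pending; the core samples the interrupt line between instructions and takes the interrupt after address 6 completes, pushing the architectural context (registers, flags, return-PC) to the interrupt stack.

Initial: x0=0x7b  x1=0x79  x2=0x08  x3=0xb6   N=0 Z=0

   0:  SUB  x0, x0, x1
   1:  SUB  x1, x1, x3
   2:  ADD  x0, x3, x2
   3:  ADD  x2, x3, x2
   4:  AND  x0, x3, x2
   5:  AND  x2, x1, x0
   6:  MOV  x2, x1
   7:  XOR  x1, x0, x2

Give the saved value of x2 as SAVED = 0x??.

SAVED = 0xc3

after  0: x0=0x02 x1=0x79 x2=0x08 x3=0xb6  N=0 Z=0
after  1: x0=0x02 x1=0xc3 x2=0x08 x3=0xb6  N=1 Z=0
after  2: x0=0xbe x1=0xc3 x2=0x08 x3=0xb6  N=1 Z=0
after  3: x0=0xbe x1=0xc3 x2=0xbe x3=0xb6  N=1 Z=0
after  4: x0=0xb6 x1=0xc3 x2=0xbe x3=0xb6  N=1 Z=0
after  5: x0=0xb6 x1=0xc3 x2=0x82 x3=0xb6  N=1 Z=0
after  6: x0=0xb6 x1=0xc3 x2=0xc3 x3=0xb6  N=1 Z=0
-- IRQ taken; context saved, return-PC = 7 --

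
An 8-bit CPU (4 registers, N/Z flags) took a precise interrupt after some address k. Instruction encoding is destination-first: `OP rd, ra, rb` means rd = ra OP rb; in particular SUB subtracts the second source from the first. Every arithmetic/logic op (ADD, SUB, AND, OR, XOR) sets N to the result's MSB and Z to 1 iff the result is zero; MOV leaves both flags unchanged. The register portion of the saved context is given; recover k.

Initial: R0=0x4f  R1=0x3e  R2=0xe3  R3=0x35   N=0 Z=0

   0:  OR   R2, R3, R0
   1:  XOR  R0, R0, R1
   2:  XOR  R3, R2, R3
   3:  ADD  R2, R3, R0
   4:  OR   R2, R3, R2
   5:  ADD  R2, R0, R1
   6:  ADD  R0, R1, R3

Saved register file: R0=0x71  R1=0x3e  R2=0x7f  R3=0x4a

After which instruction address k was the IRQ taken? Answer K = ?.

K = 2

after  0: R0=0x4f R1=0x3e R2=0x7f R3=0x35  N=0 Z=0
after  1: R0=0x71 R1=0x3e R2=0x7f R3=0x35  N=0 Z=0
after  2: R0=0x71 R1=0x3e R2=0x7f R3=0x4a  N=0 Z=0
-- IRQ taken; context saved, return-PC = 3 --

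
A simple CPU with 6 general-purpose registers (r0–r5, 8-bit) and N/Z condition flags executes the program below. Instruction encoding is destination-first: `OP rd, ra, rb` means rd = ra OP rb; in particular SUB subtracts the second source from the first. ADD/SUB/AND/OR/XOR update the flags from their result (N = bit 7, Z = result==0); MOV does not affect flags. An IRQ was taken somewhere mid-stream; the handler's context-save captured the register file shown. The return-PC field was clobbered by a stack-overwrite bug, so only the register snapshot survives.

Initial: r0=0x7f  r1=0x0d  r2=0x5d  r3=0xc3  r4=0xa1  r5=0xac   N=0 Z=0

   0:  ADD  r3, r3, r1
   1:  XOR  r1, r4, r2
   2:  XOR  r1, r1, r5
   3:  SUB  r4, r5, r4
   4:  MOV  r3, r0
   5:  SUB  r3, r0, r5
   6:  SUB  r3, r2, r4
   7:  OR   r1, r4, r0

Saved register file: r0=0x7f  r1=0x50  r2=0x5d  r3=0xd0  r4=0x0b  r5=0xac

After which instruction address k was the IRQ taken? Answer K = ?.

after  0: r0=0x7f r1=0x0d r2=0x5d r3=0xd0 r4=0xa1 r5=0xac  N=1 Z=0
after  1: r0=0x7f r1=0xfc r2=0x5d r3=0xd0 r4=0xa1 r5=0xac  N=1 Z=0
after  2: r0=0x7f r1=0x50 r2=0x5d r3=0xd0 r4=0xa1 r5=0xac  N=0 Z=0
after  3: r0=0x7f r1=0x50 r2=0x5d r3=0xd0 r4=0x0b r5=0xac  N=0 Z=0
-- IRQ taken; context saved, return-PC = 4 --

K = 3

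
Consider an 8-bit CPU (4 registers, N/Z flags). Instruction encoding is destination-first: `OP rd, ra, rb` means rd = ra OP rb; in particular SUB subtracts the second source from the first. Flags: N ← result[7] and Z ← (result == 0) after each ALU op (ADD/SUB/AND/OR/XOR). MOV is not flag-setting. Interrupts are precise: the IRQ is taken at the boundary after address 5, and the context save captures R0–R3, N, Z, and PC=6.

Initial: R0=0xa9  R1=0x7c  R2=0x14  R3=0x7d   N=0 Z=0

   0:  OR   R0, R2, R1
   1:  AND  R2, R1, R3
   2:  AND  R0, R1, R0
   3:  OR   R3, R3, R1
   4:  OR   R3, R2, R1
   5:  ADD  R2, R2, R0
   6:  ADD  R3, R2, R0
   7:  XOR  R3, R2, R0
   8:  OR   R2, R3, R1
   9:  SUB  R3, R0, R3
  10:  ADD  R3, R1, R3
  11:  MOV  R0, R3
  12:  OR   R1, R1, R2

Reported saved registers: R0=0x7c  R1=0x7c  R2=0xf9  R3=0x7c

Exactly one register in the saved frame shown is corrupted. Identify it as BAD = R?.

BAD = R2

after  0: R0=0x7c R1=0x7c R2=0x14 R3=0x7d  N=0 Z=0
after  1: R0=0x7c R1=0x7c R2=0x7c R3=0x7d  N=0 Z=0
after  2: R0=0x7c R1=0x7c R2=0x7c R3=0x7d  N=0 Z=0
after  3: R0=0x7c R1=0x7c R2=0x7c R3=0x7d  N=0 Z=0
after  4: R0=0x7c R1=0x7c R2=0x7c R3=0x7c  N=0 Z=0
after  5: R0=0x7c R1=0x7c R2=0xf8 R3=0x7c  N=1 Z=0
-- IRQ taken; context saved, return-PC = 6 --
mismatch: R2: reported 0xf9 vs actual 0xf8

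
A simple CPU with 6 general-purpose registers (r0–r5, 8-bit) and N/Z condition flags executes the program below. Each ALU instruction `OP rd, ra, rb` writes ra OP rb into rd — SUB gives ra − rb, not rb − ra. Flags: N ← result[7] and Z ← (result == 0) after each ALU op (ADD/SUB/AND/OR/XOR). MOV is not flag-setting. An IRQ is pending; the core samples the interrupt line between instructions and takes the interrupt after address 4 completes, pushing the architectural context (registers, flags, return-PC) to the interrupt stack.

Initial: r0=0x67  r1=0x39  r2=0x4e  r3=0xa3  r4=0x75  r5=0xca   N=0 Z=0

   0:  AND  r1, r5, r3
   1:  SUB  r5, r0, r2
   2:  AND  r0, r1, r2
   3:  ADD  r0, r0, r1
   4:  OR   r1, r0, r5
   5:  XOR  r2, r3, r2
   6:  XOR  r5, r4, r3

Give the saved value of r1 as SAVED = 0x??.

SAVED = 0x9d

after  0: r0=0x67 r1=0x82 r2=0x4e r3=0xa3 r4=0x75 r5=0xca  N=1 Z=0
after  1: r0=0x67 r1=0x82 r2=0x4e r3=0xa3 r4=0x75 r5=0x19  N=0 Z=0
after  2: r0=0x02 r1=0x82 r2=0x4e r3=0xa3 r4=0x75 r5=0x19  N=0 Z=0
after  3: r0=0x84 r1=0x82 r2=0x4e r3=0xa3 r4=0x75 r5=0x19  N=1 Z=0
after  4: r0=0x84 r1=0x9d r2=0x4e r3=0xa3 r4=0x75 r5=0x19  N=1 Z=0
-- IRQ taken; context saved, return-PC = 5 --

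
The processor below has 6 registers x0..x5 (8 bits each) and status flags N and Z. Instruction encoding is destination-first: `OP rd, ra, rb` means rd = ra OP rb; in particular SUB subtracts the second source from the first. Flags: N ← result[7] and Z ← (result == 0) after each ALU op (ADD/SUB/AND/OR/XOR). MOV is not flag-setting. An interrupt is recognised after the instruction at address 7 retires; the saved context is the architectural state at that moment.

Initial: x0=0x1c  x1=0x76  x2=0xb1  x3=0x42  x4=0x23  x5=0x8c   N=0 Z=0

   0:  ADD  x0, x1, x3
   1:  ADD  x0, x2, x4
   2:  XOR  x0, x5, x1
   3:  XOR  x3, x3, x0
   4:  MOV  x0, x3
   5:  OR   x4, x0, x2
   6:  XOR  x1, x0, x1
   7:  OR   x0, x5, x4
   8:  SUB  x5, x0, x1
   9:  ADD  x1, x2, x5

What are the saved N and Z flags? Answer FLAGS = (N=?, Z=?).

FLAGS = (N=1, Z=0)

after  0: x0=0xb8 x1=0x76 x2=0xb1 x3=0x42 x4=0x23 x5=0x8c  N=1 Z=0
after  1: x0=0xd4 x1=0x76 x2=0xb1 x3=0x42 x4=0x23 x5=0x8c  N=1 Z=0
after  2: x0=0xfa x1=0x76 x2=0xb1 x3=0x42 x4=0x23 x5=0x8c  N=1 Z=0
after  3: x0=0xfa x1=0x76 x2=0xb1 x3=0xb8 x4=0x23 x5=0x8c  N=1 Z=0
after  4: x0=0xb8 x1=0x76 x2=0xb1 x3=0xb8 x4=0x23 x5=0x8c  N=1 Z=0
after  5: x0=0xb8 x1=0x76 x2=0xb1 x3=0xb8 x4=0xb9 x5=0x8c  N=1 Z=0
after  6: x0=0xb8 x1=0xce x2=0xb1 x3=0xb8 x4=0xb9 x5=0x8c  N=1 Z=0
after  7: x0=0xbd x1=0xce x2=0xb1 x3=0xb8 x4=0xb9 x5=0x8c  N=1 Z=0
-- IRQ taken; context saved, return-PC = 8 --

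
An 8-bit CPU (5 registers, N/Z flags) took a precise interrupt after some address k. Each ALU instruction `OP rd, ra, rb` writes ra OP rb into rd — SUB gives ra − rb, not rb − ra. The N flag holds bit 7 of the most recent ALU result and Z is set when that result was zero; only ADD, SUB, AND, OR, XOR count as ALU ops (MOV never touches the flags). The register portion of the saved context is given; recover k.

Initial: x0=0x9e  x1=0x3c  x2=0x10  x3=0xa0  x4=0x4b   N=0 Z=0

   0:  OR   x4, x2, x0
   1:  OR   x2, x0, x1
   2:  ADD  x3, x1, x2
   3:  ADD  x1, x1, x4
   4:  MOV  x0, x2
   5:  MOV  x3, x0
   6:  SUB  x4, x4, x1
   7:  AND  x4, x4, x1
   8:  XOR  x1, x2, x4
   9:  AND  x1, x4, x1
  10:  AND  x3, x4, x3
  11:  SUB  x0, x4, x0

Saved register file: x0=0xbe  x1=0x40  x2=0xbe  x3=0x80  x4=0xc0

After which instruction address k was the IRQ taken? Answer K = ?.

after  0: x0=0x9e x1=0x3c x2=0x10 x3=0xa0 x4=0x9e  N=1 Z=0
after  1: x0=0x9e x1=0x3c x2=0xbe x3=0xa0 x4=0x9e  N=1 Z=0
after  2: x0=0x9e x1=0x3c x2=0xbe x3=0xfa x4=0x9e  N=1 Z=0
after  3: x0=0x9e x1=0xda x2=0xbe x3=0xfa x4=0x9e  N=1 Z=0
after  4: x0=0xbe x1=0xda x2=0xbe x3=0xfa x4=0x9e  N=1 Z=0
after  5: x0=0xbe x1=0xda x2=0xbe x3=0xbe x4=0x9e  N=1 Z=0
after  6: x0=0xbe x1=0xda x2=0xbe x3=0xbe x4=0xc4  N=1 Z=0
after  7: x0=0xbe x1=0xda x2=0xbe x3=0xbe x4=0xc0  N=1 Z=0
after  8: x0=0xbe x1=0x7e x2=0xbe x3=0xbe x4=0xc0  N=0 Z=0
after  9: x0=0xbe x1=0x40 x2=0xbe x3=0xbe x4=0xc0  N=0 Z=0
after 10: x0=0xbe x1=0x40 x2=0xbe x3=0x80 x4=0xc0  N=1 Z=0
-- IRQ taken; context saved, return-PC = 11 --

K = 10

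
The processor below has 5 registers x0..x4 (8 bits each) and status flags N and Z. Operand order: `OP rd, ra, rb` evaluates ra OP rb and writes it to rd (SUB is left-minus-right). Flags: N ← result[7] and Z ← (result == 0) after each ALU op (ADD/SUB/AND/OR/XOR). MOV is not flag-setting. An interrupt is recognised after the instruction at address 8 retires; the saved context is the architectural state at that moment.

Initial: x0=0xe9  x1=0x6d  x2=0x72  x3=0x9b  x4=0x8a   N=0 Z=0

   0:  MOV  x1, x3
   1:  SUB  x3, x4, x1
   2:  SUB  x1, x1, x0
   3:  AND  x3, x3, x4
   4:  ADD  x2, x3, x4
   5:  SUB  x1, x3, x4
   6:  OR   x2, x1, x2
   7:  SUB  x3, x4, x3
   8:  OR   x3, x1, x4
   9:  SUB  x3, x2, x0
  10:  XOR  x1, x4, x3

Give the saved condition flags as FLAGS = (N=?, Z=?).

after  0: x0=0xe9 x1=0x9b x2=0x72 x3=0x9b x4=0x8a  N=0 Z=0
after  1: x0=0xe9 x1=0x9b x2=0x72 x3=0xef x4=0x8a  N=1 Z=0
after  2: x0=0xe9 x1=0xb2 x2=0x72 x3=0xef x4=0x8a  N=1 Z=0
after  3: x0=0xe9 x1=0xb2 x2=0x72 x3=0x8a x4=0x8a  N=1 Z=0
after  4: x0=0xe9 x1=0xb2 x2=0x14 x3=0x8a x4=0x8a  N=0 Z=0
after  5: x0=0xe9 x1=0x00 x2=0x14 x3=0x8a x4=0x8a  N=0 Z=1
after  6: x0=0xe9 x1=0x00 x2=0x14 x3=0x8a x4=0x8a  N=0 Z=0
after  7: x0=0xe9 x1=0x00 x2=0x14 x3=0x00 x4=0x8a  N=0 Z=1
after  8: x0=0xe9 x1=0x00 x2=0x14 x3=0x8a x4=0x8a  N=1 Z=0
-- IRQ taken; context saved, return-PC = 9 --

FLAGS = (N=1, Z=0)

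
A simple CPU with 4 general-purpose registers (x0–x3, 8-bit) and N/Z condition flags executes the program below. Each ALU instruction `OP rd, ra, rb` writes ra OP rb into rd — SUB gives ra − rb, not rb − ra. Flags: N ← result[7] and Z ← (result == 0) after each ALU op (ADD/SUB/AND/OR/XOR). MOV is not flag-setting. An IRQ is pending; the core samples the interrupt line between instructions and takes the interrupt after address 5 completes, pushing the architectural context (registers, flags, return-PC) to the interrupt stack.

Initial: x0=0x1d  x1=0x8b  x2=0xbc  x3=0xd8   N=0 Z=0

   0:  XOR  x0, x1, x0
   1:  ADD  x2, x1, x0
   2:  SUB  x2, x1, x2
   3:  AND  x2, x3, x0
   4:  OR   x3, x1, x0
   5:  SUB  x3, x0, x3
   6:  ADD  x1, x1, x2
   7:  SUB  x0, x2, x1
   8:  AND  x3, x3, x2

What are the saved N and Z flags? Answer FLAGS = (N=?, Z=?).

FLAGS = (N=1, Z=0)

after  0: x0=0x96 x1=0x8b x2=0xbc x3=0xd8  N=1 Z=0
after  1: x0=0x96 x1=0x8b x2=0x21 x3=0xd8  N=0 Z=0
after  2: x0=0x96 x1=0x8b x2=0x6a x3=0xd8  N=0 Z=0
after  3: x0=0x96 x1=0x8b x2=0x90 x3=0xd8  N=1 Z=0
after  4: x0=0x96 x1=0x8b x2=0x90 x3=0x9f  N=1 Z=0
after  5: x0=0x96 x1=0x8b x2=0x90 x3=0xf7  N=1 Z=0
-- IRQ taken; context saved, return-PC = 6 --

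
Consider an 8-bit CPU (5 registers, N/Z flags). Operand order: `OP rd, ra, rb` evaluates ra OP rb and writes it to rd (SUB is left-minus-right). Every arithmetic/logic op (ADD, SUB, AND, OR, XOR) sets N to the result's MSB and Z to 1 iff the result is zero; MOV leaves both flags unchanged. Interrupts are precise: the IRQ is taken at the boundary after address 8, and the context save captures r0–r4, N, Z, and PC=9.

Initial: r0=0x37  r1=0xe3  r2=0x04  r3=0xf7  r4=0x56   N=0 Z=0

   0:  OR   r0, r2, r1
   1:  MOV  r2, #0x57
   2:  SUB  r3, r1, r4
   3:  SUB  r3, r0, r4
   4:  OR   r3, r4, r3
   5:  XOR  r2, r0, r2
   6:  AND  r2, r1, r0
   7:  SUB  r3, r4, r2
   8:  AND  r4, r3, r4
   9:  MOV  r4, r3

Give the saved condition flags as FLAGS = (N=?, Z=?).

FLAGS = (N=0, Z=0)

after  0: r0=0xe7 r1=0xe3 r2=0x04 r3=0xf7 r4=0x56  N=1 Z=0
after  1: r0=0xe7 r1=0xe3 r2=0x57 r3=0xf7 r4=0x56  N=1 Z=0
after  2: r0=0xe7 r1=0xe3 r2=0x57 r3=0x8d r4=0x56  N=1 Z=0
after  3: r0=0xe7 r1=0xe3 r2=0x57 r3=0x91 r4=0x56  N=1 Z=0
after  4: r0=0xe7 r1=0xe3 r2=0x57 r3=0xd7 r4=0x56  N=1 Z=0
after  5: r0=0xe7 r1=0xe3 r2=0xb0 r3=0xd7 r4=0x56  N=1 Z=0
after  6: r0=0xe7 r1=0xe3 r2=0xe3 r3=0xd7 r4=0x56  N=1 Z=0
after  7: r0=0xe7 r1=0xe3 r2=0xe3 r3=0x73 r4=0x56  N=0 Z=0
after  8: r0=0xe7 r1=0xe3 r2=0xe3 r3=0x73 r4=0x52  N=0 Z=0
-- IRQ taken; context saved, return-PC = 9 --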